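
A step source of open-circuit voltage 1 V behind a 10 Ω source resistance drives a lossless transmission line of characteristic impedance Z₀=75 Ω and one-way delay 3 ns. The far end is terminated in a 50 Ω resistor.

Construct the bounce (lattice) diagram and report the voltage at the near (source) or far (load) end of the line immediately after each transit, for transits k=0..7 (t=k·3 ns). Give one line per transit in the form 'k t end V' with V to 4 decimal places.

0 0 source 0.8824
1 3 load 0.7059
2 6 source 0.8408
3 9 load 0.8138
4 12 source 0.8345
5 15 load 0.8304
6 18 source 0.8335
7 21 load 0.8329

Γ_L=-0.200000, Γ_S=-0.764706; launch V₁=1·75/85=0.882353
k=0 src: V=0.8824
k=1 load: inc=0.882353, refl=0.882353·-0.200000=-0.1765; V=0.000000+0.882353+-0.176471=0.7059
k=2 src: inc=-0.176471, refl=-0.176471·-0.764706=0.1349; V=0.882353+-0.176471+0.134948=0.8408
k=3 load: inc=0.134948, refl=0.134948·-0.200000=-0.0270; V=0.705882+0.134948+-0.026990=0.8138
k=4 src: inc=-0.026990, refl=-0.026990·-0.764706=0.0206; V=0.840830+-0.026990+0.020639=0.8345
k=5 load: inc=0.020639, refl=0.020639·-0.200000=-0.0041; V=0.813841+0.020639+-0.004128=0.8304
k=6 src: inc=-0.004128, refl=-0.004128·-0.764706=0.0032; V=0.834480+-0.004128+0.003157=0.8335
k=7 load: inc=0.003157, refl=0.003157·-0.200000=-0.0006; V=0.830352+0.003157+-0.000631=0.8329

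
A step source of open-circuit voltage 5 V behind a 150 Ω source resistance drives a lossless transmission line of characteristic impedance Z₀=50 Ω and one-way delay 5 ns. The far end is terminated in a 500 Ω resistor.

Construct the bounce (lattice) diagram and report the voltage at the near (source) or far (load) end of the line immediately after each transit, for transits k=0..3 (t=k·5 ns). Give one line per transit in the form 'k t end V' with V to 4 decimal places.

0 0 source 1.2500
1 5 load 2.2727
2 10 source 2.7841
3 15 load 3.2025

Γ_L=0.818182, Γ_S=0.500000; launch V₁=5·50/200=1.250000
k=0 src: V=1.2500
k=1 load: inc=1.250000, refl=1.250000·0.818182=1.0227; V=0.000000+1.250000+1.022727=2.2727
k=2 src: inc=1.022727, refl=1.022727·0.500000=0.5114; V=1.250000+1.022727+0.511364=2.7841
k=3 load: inc=0.511364, refl=0.511364·0.818182=0.4184; V=2.272727+0.511364+0.418388=3.2025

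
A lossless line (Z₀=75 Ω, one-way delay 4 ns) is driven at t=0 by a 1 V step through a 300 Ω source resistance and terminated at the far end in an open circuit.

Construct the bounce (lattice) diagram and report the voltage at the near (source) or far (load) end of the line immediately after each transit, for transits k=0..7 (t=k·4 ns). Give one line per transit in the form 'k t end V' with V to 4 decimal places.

0 0 source 0.2000
1 4 load 0.4000
2 8 source 0.5200
3 12 load 0.6400
4 16 source 0.7120
5 20 load 0.7840
6 24 source 0.8272
7 28 load 0.8704

Γ_L=1.000000, Γ_S=0.600000; launch V₁=1·75/375=0.200000
k=0 src: V=0.2000
k=1 load: inc=0.200000, refl=0.200000·1.000000=0.2000; V=0.000000+0.200000+0.200000=0.4000
k=2 src: inc=0.200000, refl=0.200000·0.600000=0.1200; V=0.200000+0.200000+0.120000=0.5200
k=3 load: inc=0.120000, refl=0.120000·1.000000=0.1200; V=0.400000+0.120000+0.120000=0.6400
k=4 src: inc=0.120000, refl=0.120000·0.600000=0.0720; V=0.520000+0.120000+0.072000=0.7120
k=5 load: inc=0.072000, refl=0.072000·1.000000=0.0720; V=0.640000+0.072000+0.072000=0.7840
k=6 src: inc=0.072000, refl=0.072000·0.600000=0.0432; V=0.712000+0.072000+0.043200=0.8272
k=7 load: inc=0.043200, refl=0.043200·1.000000=0.0432; V=0.784000+0.043200+0.043200=0.8704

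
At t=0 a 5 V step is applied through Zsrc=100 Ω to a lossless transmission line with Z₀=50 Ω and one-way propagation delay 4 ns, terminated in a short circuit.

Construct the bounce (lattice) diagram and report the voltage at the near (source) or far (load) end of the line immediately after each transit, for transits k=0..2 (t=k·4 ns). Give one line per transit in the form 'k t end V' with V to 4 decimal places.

0 0 source 1.6667
1 4 load 0.0000
2 8 source -0.5556

Γ_L=-1.000000, Γ_S=0.333333; launch V₁=5·50/150=1.666667
k=0 src: V=1.6667
k=1 load: inc=1.666667, refl=1.666667·-1.000000=-1.6667; V=0.000000+1.666667+-1.666667=0.0000
k=2 src: inc=-1.666667, refl=-1.666667·0.333333=-0.5556; V=1.666667+-1.666667+-0.555556=-0.5556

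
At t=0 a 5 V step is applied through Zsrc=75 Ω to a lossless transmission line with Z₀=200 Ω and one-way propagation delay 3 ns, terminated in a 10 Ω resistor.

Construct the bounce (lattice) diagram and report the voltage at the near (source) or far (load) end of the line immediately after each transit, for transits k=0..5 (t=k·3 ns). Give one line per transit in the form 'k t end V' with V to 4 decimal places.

0 0 source 3.6364
1 3 load 0.3463
2 6 source 1.8418
3 9 load 0.4887
4 12 source 1.1038
5 15 load 0.5473

Γ_L=-0.904762, Γ_S=-0.454545; launch V₁=5·200/275=3.636364
k=0 src: V=3.6364
k=1 load: inc=3.636364, refl=3.636364·-0.904762=-3.2900; V=0.000000+3.636364+-3.290043=0.3463
k=2 src: inc=-3.290043, refl=-3.290043·-0.454545=1.4955; V=3.636364+-3.290043+1.495474=1.8418
k=3 load: inc=1.495474, refl=1.495474·-0.904762=-1.3530; V=0.346320+1.495474+-1.353048=0.4887
k=4 src: inc=-1.353048, refl=-1.353048·-0.454545=0.6150; V=1.841795+-1.353048+0.615022=1.1038
k=5 load: inc=0.615022, refl=0.615022·-0.904762=-0.5564; V=0.488746+0.615022+-0.556448=0.5473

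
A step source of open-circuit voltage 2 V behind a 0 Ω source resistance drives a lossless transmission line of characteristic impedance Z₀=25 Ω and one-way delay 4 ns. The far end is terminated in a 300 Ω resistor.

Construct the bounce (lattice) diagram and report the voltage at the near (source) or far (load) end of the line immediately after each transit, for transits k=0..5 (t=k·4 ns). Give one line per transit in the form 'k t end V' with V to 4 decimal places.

0 0 source 2.0000
1 4 load 3.6923
2 8 source 2.0000
3 12 load 0.5680
4 16 source 2.0000
5 20 load 3.2117

Γ_L=0.846154, Γ_S=-1.000000; launch V₁=2·25/25=2.000000
k=0 src: V=2.0000
k=1 load: inc=2.000000, refl=2.000000·0.846154=1.6923; V=0.000000+2.000000+1.692308=3.6923
k=2 src: inc=1.692308, refl=1.692308·-1.000000=-1.6923; V=2.000000+1.692308+-1.692308=2.0000
k=3 load: inc=-1.692308, refl=-1.692308·0.846154=-1.4320; V=3.692308+-1.692308+-1.431953=0.5680
k=4 src: inc=-1.431953, refl=-1.431953·-1.000000=1.4320; V=2.000000+-1.431953+1.431953=2.0000
k=5 load: inc=1.431953, refl=1.431953·0.846154=1.2117; V=0.568047+1.431953+1.211652=3.2117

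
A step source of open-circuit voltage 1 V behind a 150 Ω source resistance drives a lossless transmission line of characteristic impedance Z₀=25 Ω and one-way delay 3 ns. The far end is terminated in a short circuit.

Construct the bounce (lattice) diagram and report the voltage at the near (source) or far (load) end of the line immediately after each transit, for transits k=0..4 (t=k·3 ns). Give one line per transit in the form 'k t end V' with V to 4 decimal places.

0 0 source 0.1429
1 3 load 0.0000
2 6 source -0.1020
3 9 load 0.0000
4 12 source 0.0729

Γ_L=-1.000000, Γ_S=0.714286; launch V₁=1·25/175=0.142857
k=0 src: V=0.1429
k=1 load: inc=0.142857, refl=0.142857·-1.000000=-0.1429; V=0.000000+0.142857+-0.142857=0.0000
k=2 src: inc=-0.142857, refl=-0.142857·0.714286=-0.1020; V=0.142857+-0.142857+-0.102041=-0.1020
k=3 load: inc=-0.102041, refl=-0.102041·-1.000000=0.1020; V=0.000000+-0.102041+0.102041=0.0000
k=4 src: inc=0.102041, refl=0.102041·0.714286=0.0729; V=-0.102041+0.102041+0.072886=0.0729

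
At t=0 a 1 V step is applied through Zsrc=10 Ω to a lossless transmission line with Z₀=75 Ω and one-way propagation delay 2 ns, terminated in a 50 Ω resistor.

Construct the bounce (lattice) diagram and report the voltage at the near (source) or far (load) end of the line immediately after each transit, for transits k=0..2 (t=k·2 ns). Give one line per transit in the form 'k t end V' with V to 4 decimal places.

0 0 source 0.8824
1 2 load 0.7059
2 4 source 0.8408

Γ_L=-0.200000, Γ_S=-0.764706; launch V₁=1·75/85=0.882353
k=0 src: V=0.8824
k=1 load: inc=0.882353, refl=0.882353·-0.200000=-0.1765; V=0.000000+0.882353+-0.176471=0.7059
k=2 src: inc=-0.176471, refl=-0.176471·-0.764706=0.1349; V=0.882353+-0.176471+0.134948=0.8408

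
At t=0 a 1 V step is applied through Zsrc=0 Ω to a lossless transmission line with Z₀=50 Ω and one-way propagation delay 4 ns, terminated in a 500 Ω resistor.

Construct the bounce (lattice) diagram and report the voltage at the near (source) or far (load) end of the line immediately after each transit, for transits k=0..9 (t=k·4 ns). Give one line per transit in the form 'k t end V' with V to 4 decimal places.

0 0 source 1.0000
1 4 load 1.8182
2 8 source 1.0000
3 12 load 0.3306
4 16 source 1.0000
5 20 load 1.5477
6 24 source 1.0000
7 28 load 0.5519
8 32 source 1.0000
9 36 load 1.3666

Γ_L=0.818182, Γ_S=-1.000000; launch V₁=1·50/50=1.000000
k=0 src: V=1.0000
k=1 load: inc=1.000000, refl=1.000000·0.818182=0.8182; V=0.000000+1.000000+0.818182=1.8182
k=2 src: inc=0.818182, refl=0.818182·-1.000000=-0.8182; V=1.000000+0.818182+-0.818182=1.0000
k=3 load: inc=-0.818182, refl=-0.818182·0.818182=-0.6694; V=1.818182+-0.818182+-0.669421=0.3306
k=4 src: inc=-0.669421, refl=-0.669421·-1.000000=0.6694; V=1.000000+-0.669421+0.669421=1.0000
k=5 load: inc=0.669421, refl=0.669421·0.818182=0.5477; V=0.330579+0.669421+0.547708=1.5477
k=6 src: inc=0.547708, refl=0.547708·-1.000000=-0.5477; V=1.000000+0.547708+-0.547708=1.0000
k=7 load: inc=-0.547708, refl=-0.547708·0.818182=-0.4481; V=1.547708+-0.547708+-0.448125=0.5519
k=8 src: inc=-0.448125, refl=-0.448125·-1.000000=0.4481; V=1.000000+-0.448125+0.448125=1.0000
k=9 load: inc=0.448125, refl=0.448125·0.818182=0.3666; V=0.551875+0.448125+0.366648=1.3666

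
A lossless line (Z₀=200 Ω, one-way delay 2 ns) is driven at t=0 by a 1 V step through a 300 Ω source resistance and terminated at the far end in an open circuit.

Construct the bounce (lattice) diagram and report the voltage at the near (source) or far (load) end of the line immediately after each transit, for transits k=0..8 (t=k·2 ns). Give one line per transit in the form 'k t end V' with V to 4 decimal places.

Γ_L=1.000000, Γ_S=0.200000; launch V₁=1·200/500=0.400000
k=0 src: V=0.4000
k=1 load: inc=0.400000, refl=0.400000·1.000000=0.4000; V=0.000000+0.400000+0.400000=0.8000
k=2 src: inc=0.400000, refl=0.400000·0.200000=0.0800; V=0.400000+0.400000+0.080000=0.8800
k=3 load: inc=0.080000, refl=0.080000·1.000000=0.0800; V=0.800000+0.080000+0.080000=0.9600
k=4 src: inc=0.080000, refl=0.080000·0.200000=0.0160; V=0.880000+0.080000+0.016000=0.9760
k=5 load: inc=0.016000, refl=0.016000·1.000000=0.0160; V=0.960000+0.016000+0.016000=0.9920
k=6 src: inc=0.016000, refl=0.016000·0.200000=0.0032; V=0.976000+0.016000+0.003200=0.9952
k=7 load: inc=0.003200, refl=0.003200·1.000000=0.0032; V=0.992000+0.003200+0.003200=0.9984
k=8 src: inc=0.003200, refl=0.003200·0.200000=0.0006; V=0.995200+0.003200+0.000640=0.9990

0 0 source 0.4000
1 2 load 0.8000
2 4 source 0.8800
3 6 load 0.9600
4 8 source 0.9760
5 10 load 0.9920
6 12 source 0.9952
7 14 load 0.9984
8 16 source 0.9990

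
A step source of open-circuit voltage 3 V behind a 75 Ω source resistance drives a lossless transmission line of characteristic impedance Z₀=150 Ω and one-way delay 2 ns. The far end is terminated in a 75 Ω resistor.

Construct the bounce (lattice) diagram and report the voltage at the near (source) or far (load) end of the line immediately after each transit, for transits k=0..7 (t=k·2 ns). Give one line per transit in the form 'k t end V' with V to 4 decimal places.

Γ_L=-0.333333, Γ_S=-0.333333; launch V₁=3·150/225=2.000000
k=0 src: V=2.0000
k=1 load: inc=2.000000, refl=2.000000·-0.333333=-0.6667; V=0.000000+2.000000+-0.666667=1.3333
k=2 src: inc=-0.666667, refl=-0.666667·-0.333333=0.2222; V=2.000000+-0.666667+0.222222=1.5556
k=3 load: inc=0.222222, refl=0.222222·-0.333333=-0.0741; V=1.333333+0.222222+-0.074074=1.4815
k=4 src: inc=-0.074074, refl=-0.074074·-0.333333=0.0247; V=1.555556+-0.074074+0.024691=1.5062
k=5 load: inc=0.024691, refl=0.024691·-0.333333=-0.0082; V=1.481481+0.024691+-0.008230=1.4979
k=6 src: inc=-0.008230, refl=-0.008230·-0.333333=0.0027; V=1.506173+-0.008230+0.002743=1.5007
k=7 load: inc=0.002743, refl=0.002743·-0.333333=-0.0009; V=1.497942+0.002743+-0.000914=1.4998

0 0 source 2.0000
1 2 load 1.3333
2 4 source 1.5556
3 6 load 1.4815
4 8 source 1.5062
5 10 load 1.4979
6 12 source 1.5007
7 14 load 1.4998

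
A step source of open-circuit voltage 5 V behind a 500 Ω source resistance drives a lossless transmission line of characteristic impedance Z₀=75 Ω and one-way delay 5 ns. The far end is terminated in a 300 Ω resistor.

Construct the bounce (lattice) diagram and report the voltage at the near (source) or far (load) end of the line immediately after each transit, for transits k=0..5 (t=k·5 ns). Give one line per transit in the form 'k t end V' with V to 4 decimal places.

Γ_L=0.600000, Γ_S=0.739130; launch V₁=5·75/575=0.652174
k=0 src: V=0.6522
k=1 load: inc=0.652174, refl=0.652174·0.600000=0.3913; V=0.000000+0.652174+0.391304=1.0435
k=2 src: inc=0.391304, refl=0.391304·0.739130=0.2892; V=0.652174+0.391304+0.289225=1.3327
k=3 load: inc=0.289225, refl=0.289225·0.600000=0.1735; V=1.043478+0.289225+0.173535=1.5062
k=4 src: inc=0.173535, refl=0.173535·0.739130=0.1283; V=1.332703+0.173535+0.128265=1.6345
k=5 load: inc=0.128265, refl=0.128265·0.600000=0.0770; V=1.506238+0.128265+0.076959=1.7115

0 0 source 0.6522
1 5 load 1.0435
2 10 source 1.3327
3 15 load 1.5062
4 20 source 1.6345
5 25 load 1.7115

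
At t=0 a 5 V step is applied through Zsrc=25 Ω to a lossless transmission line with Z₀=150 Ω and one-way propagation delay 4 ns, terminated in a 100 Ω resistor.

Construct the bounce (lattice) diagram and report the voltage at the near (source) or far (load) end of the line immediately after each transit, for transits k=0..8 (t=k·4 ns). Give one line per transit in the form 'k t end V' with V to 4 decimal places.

Γ_L=-0.200000, Γ_S=-0.714286; launch V₁=5·150/175=4.285714
k=0 src: V=4.2857
k=1 load: inc=4.285714, refl=4.285714·-0.200000=-0.8571; V=0.000000+4.285714+-0.857143=3.4286
k=2 src: inc=-0.857143, refl=-0.857143·-0.714286=0.6122; V=4.285714+-0.857143+0.612245=4.0408
k=3 load: inc=0.612245, refl=0.612245·-0.200000=-0.1224; V=3.428571+0.612245+-0.122449=3.9184
k=4 src: inc=-0.122449, refl=-0.122449·-0.714286=0.0875; V=4.040816+-0.122449+0.087464=4.0058
k=5 load: inc=0.087464, refl=0.087464·-0.200000=-0.0175; V=3.918367+0.087464+-0.017493=3.9883
k=6 src: inc=-0.017493, refl=-0.017493·-0.714286=0.0125; V=4.005831+-0.017493+0.012495=4.0008
k=7 load: inc=0.012495, refl=0.012495·-0.200000=-0.0025; V=3.988338+0.012495+-0.002499=3.9983
k=8 src: inc=-0.002499, refl=-0.002499·-0.714286=0.0018; V=4.000833+-0.002499+0.001785=4.0001

0 0 source 4.2857
1 4 load 3.4286
2 8 source 4.0408
3 12 load 3.9184
4 16 source 4.0058
5 20 load 3.9883
6 24 source 4.0008
7 28 load 3.9983
8 32 source 4.0001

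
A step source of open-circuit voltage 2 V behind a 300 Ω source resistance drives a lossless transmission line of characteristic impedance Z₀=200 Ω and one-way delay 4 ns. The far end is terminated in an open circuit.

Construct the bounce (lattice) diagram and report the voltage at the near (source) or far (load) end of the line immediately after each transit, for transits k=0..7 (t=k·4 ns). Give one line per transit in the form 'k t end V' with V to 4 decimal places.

0 0 source 0.8000
1 4 load 1.6000
2 8 source 1.7600
3 12 load 1.9200
4 16 source 1.9520
5 20 load 1.9840
6 24 source 1.9904
7 28 load 1.9968

Γ_L=1.000000, Γ_S=0.200000; launch V₁=2·200/500=0.800000
k=0 src: V=0.8000
k=1 load: inc=0.800000, refl=0.800000·1.000000=0.8000; V=0.000000+0.800000+0.800000=1.6000
k=2 src: inc=0.800000, refl=0.800000·0.200000=0.1600; V=0.800000+0.800000+0.160000=1.7600
k=3 load: inc=0.160000, refl=0.160000·1.000000=0.1600; V=1.600000+0.160000+0.160000=1.9200
k=4 src: inc=0.160000, refl=0.160000·0.200000=0.0320; V=1.760000+0.160000+0.032000=1.9520
k=5 load: inc=0.032000, refl=0.032000·1.000000=0.0320; V=1.920000+0.032000+0.032000=1.9840
k=6 src: inc=0.032000, refl=0.032000·0.200000=0.0064; V=1.952000+0.032000+0.006400=1.9904
k=7 load: inc=0.006400, refl=0.006400·1.000000=0.0064; V=1.984000+0.006400+0.006400=1.9968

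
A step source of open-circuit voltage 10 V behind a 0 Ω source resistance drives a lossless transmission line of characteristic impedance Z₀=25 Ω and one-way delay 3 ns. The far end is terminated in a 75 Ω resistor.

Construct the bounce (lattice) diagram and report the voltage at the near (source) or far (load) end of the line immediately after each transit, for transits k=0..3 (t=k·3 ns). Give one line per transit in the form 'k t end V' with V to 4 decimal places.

0 0 source 10.0000
1 3 load 15.0000
2 6 source 10.0000
3 9 load 7.5000

Γ_L=0.500000, Γ_S=-1.000000; launch V₁=10·25/25=10.000000
k=0 src: V=10.0000
k=1 load: inc=10.000000, refl=10.000000·0.500000=5.0000; V=0.000000+10.000000+5.000000=15.0000
k=2 src: inc=5.000000, refl=5.000000·-1.000000=-5.0000; V=10.000000+5.000000+-5.000000=10.0000
k=3 load: inc=-5.000000, refl=-5.000000·0.500000=-2.5000; V=15.000000+-5.000000+-2.500000=7.5000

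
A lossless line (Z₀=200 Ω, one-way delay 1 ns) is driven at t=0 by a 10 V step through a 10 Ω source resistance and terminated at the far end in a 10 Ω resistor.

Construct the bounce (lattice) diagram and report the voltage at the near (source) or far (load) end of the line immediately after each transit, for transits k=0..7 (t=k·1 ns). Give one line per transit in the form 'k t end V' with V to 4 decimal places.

0 0 source 9.5238
1 1 load 0.9070
2 2 source 8.7032
3 3 load 1.6495
4 4 source 8.0314
5 5 load 2.2573
6 6 source 7.4815
7 7 load 2.7549

Γ_L=-0.904762, Γ_S=-0.904762; launch V₁=10·200/210=9.523810
k=0 src: V=9.5238
k=1 load: inc=9.523810, refl=9.523810·-0.904762=-8.6168; V=0.000000+9.523810+-8.616780=0.9070
k=2 src: inc=-8.616780, refl=-8.616780·-0.904762=7.7961; V=9.523810+-8.616780+7.796134=8.7032
k=3 load: inc=7.796134, refl=7.796134·-0.904762=-7.0536; V=0.907029+7.796134+-7.053645=1.6495
k=4 src: inc=-7.053645, refl=-7.053645·-0.904762=6.3819; V=8.703164+-7.053645+6.381870=8.0314
k=5 load: inc=6.381870, refl=6.381870·-0.904762=-5.7741; V=1.649518+6.381870+-5.774072=2.2573
k=6 src: inc=-5.774072, refl=-5.774072·-0.904762=5.2242; V=8.031388+-5.774072+5.224161=7.4815
k=7 load: inc=5.224161, refl=5.224161·-0.904762=-4.7266; V=2.257316+5.224161+-4.726622=2.7549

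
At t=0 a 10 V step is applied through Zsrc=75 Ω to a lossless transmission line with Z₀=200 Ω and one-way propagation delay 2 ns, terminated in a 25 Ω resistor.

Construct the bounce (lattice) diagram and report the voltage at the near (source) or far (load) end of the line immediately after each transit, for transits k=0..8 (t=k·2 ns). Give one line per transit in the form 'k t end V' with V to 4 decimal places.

0 0 source 7.2727
1 2 load 1.6162
2 4 source 4.1873
3 6 load 2.1875
4 8 source 3.0965
5 10 load 2.3895
6 12 source 2.7109
7 14 load 2.4609
8 16 source 2.5746

Γ_L=-0.777778, Γ_S=-0.454545; launch V₁=10·200/275=7.272727
k=0 src: V=7.2727
k=1 load: inc=7.272727, refl=7.272727·-0.777778=-5.6566; V=0.000000+7.272727+-5.656566=1.6162
k=2 src: inc=-5.656566, refl=-5.656566·-0.454545=2.5712; V=7.272727+-5.656566+2.571166=4.1873
k=3 load: inc=2.571166, refl=2.571166·-0.777778=-1.9998; V=1.616162+2.571166+-1.999796=2.1875
k=4 src: inc=-1.999796, refl=-1.999796·-0.454545=0.9090; V=4.187328+-1.999796+0.908998=3.0965
k=5 load: inc=0.908998, refl=0.908998·-0.777778=-0.7070; V=2.187532+0.908998+-0.706999=2.3895
k=6 src: inc=-0.706999, refl=-0.706999·-0.454545=0.3214; V=3.096530+-0.706999+0.321363=2.7109
k=7 load: inc=0.321363, refl=0.321363·-0.777778=-0.2499; V=2.389531+0.321363+-0.249949=2.4609
k=8 src: inc=-0.249949, refl=-0.249949·-0.454545=0.1136; V=2.710894+-0.249949+0.113613=2.5746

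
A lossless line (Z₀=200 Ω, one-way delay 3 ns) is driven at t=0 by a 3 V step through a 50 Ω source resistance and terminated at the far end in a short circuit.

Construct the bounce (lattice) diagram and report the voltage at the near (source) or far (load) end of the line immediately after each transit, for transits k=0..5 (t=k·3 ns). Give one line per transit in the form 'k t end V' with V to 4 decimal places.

0 0 source 2.4000
1 3 load 0.0000
2 6 source 1.4400
3 9 load 0.0000
4 12 source 0.8640
5 15 load 0.0000

Γ_L=-1.000000, Γ_S=-0.600000; launch V₁=3·200/250=2.400000
k=0 src: V=2.4000
k=1 load: inc=2.400000, refl=2.400000·-1.000000=-2.4000; V=0.000000+2.400000+-2.400000=0.0000
k=2 src: inc=-2.400000, refl=-2.400000·-0.600000=1.4400; V=2.400000+-2.400000+1.440000=1.4400
k=3 load: inc=1.440000, refl=1.440000·-1.000000=-1.4400; V=0.000000+1.440000+-1.440000=0.0000
k=4 src: inc=-1.440000, refl=-1.440000·-0.600000=0.8640; V=1.440000+-1.440000+0.864000=0.8640
k=5 load: inc=0.864000, refl=0.864000·-1.000000=-0.8640; V=0.000000+0.864000+-0.864000=0.0000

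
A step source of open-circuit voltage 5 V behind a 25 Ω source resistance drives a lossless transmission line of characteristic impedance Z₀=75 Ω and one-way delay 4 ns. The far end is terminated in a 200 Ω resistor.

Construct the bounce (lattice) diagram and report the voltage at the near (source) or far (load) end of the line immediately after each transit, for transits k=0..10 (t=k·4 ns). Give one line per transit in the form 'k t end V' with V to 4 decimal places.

0 0 source 3.7500
1 4 load 5.4545
2 8 source 4.6023
3 12 load 4.2149
4 16 source 4.4086
5 20 load 4.4966
6 24 source 4.4526
7 28 load 4.4326
8 32 source 4.4426
9 36 load 4.4471
10 40 source 4.4449

Γ_L=0.454545, Γ_S=-0.500000; launch V₁=5·75/100=3.750000
k=0 src: V=3.7500
k=1 load: inc=3.750000, refl=3.750000·0.454545=1.7045; V=0.000000+3.750000+1.704545=5.4545
k=2 src: inc=1.704545, refl=1.704545·-0.500000=-0.8523; V=3.750000+1.704545+-0.852273=4.6023
k=3 load: inc=-0.852273, refl=-0.852273·0.454545=-0.3874; V=5.454545+-0.852273+-0.387397=4.2149
k=4 src: inc=-0.387397, refl=-0.387397·-0.500000=0.1937; V=4.602273+-0.387397+0.193698=4.4086
k=5 load: inc=0.193698, refl=0.193698·0.454545=0.0880; V=4.214876+0.193698+0.088045=4.4966
k=6 src: inc=0.088045, refl=0.088045·-0.500000=-0.0440; V=4.408574+0.088045+-0.044022=4.4526
k=7 load: inc=-0.044022, refl=-0.044022·0.454545=-0.0200; V=4.496619+-0.044022+-0.020010=4.4326
k=8 src: inc=-0.020010, refl=-0.020010·-0.500000=0.0100; V=4.452597+-0.020010+0.010005=4.4426
k=9 load: inc=0.010005, refl=0.010005·0.454545=0.0045; V=4.432587+0.010005+0.004548=4.4471
k=10 src: inc=0.004548, refl=0.004548·-0.500000=-0.0023; V=4.442592+0.004548+-0.002274=4.4449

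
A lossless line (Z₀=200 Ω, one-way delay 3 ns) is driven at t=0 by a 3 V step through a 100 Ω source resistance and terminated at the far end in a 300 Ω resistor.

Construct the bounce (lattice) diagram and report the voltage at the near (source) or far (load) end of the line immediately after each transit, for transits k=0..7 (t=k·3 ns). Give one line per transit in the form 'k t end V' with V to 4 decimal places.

0 0 source 2.0000
1 3 load 2.4000
2 6 source 2.2667
3 9 load 2.2400
4 12 source 2.2489
5 15 load 2.2507
6 18 source 2.2501
7 21 load 2.2500

Γ_L=0.200000, Γ_S=-0.333333; launch V₁=3·200/300=2.000000
k=0 src: V=2.0000
k=1 load: inc=2.000000, refl=2.000000·0.200000=0.4000; V=0.000000+2.000000+0.400000=2.4000
k=2 src: inc=0.400000, refl=0.400000·-0.333333=-0.1333; V=2.000000+0.400000+-0.133333=2.2667
k=3 load: inc=-0.133333, refl=-0.133333·0.200000=-0.0267; V=2.400000+-0.133333+-0.026667=2.2400
k=4 src: inc=-0.026667, refl=-0.026667·-0.333333=0.0089; V=2.266667+-0.026667+0.008889=2.2489
k=5 load: inc=0.008889, refl=0.008889·0.200000=0.0018; V=2.240000+0.008889+0.001778=2.2507
k=6 src: inc=0.001778, refl=0.001778·-0.333333=-0.0006; V=2.248889+0.001778+-0.000593=2.2501
k=7 load: inc=-0.000593, refl=-0.000593·0.200000=-0.0001; V=2.250667+-0.000593+-0.000119=2.2500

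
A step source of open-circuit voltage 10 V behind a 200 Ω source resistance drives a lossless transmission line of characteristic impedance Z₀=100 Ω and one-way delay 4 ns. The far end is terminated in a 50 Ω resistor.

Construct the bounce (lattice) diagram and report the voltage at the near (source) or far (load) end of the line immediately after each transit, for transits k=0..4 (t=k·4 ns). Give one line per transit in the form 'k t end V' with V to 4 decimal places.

0 0 source 3.3333
1 4 load 2.2222
2 8 source 1.8519
3 12 load 1.9753
4 16 source 2.0165

Γ_L=-0.333333, Γ_S=0.333333; launch V₁=10·100/300=3.333333
k=0 src: V=3.3333
k=1 load: inc=3.333333, refl=3.333333·-0.333333=-1.1111; V=0.000000+3.333333+-1.111111=2.2222
k=2 src: inc=-1.111111, refl=-1.111111·0.333333=-0.3704; V=3.333333+-1.111111+-0.370370=1.8519
k=3 load: inc=-0.370370, refl=-0.370370·-0.333333=0.1235; V=2.222222+-0.370370+0.123457=1.9753
k=4 src: inc=0.123457, refl=0.123457·0.333333=0.0412; V=1.851852+0.123457+0.041152=2.0165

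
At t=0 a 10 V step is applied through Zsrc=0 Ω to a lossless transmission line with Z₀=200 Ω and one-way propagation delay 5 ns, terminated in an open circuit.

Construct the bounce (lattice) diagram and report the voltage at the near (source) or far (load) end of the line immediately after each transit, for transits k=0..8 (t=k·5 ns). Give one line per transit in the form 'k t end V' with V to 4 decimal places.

0 0 source 10.0000
1 5 load 20.0000
2 10 source 10.0000
3 15 load 0.0000
4 20 source 10.0000
5 25 load 20.0000
6 30 source 10.0000
7 35 load 0.0000
8 40 source 10.0000

Γ_L=1.000000, Γ_S=-1.000000; launch V₁=10·200/200=10.000000
k=0 src: V=10.0000
k=1 load: inc=10.000000, refl=10.000000·1.000000=10.0000; V=0.000000+10.000000+10.000000=20.0000
k=2 src: inc=10.000000, refl=10.000000·-1.000000=-10.0000; V=10.000000+10.000000+-10.000000=10.0000
k=3 load: inc=-10.000000, refl=-10.000000·1.000000=-10.0000; V=20.000000+-10.000000+-10.000000=0.0000
k=4 src: inc=-10.000000, refl=-10.000000·-1.000000=10.0000; V=10.000000+-10.000000+10.000000=10.0000
k=5 load: inc=10.000000, refl=10.000000·1.000000=10.0000; V=0.000000+10.000000+10.000000=20.0000
k=6 src: inc=10.000000, refl=10.000000·-1.000000=-10.0000; V=10.000000+10.000000+-10.000000=10.0000
k=7 load: inc=-10.000000, refl=-10.000000·1.000000=-10.0000; V=20.000000+-10.000000+-10.000000=0.0000
k=8 src: inc=-10.000000, refl=-10.000000·-1.000000=10.0000; V=10.000000+-10.000000+10.000000=10.0000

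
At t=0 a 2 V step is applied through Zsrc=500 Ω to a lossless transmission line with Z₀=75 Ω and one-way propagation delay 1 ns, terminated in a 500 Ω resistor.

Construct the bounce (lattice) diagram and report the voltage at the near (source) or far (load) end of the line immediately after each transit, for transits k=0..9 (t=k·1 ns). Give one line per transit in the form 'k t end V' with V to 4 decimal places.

0 0 source 0.2609
1 1 load 0.4537
2 2 source 0.5962
3 3 load 0.7015
4 4 source 0.7794
5 5 load 0.8369
6 6 source 0.8795
7 7 load 0.9109
8 8 source 0.9342
9 9 load 0.9513

Γ_L=0.739130, Γ_S=0.739130; launch V₁=2·75/575=0.260870
k=0 src: V=0.2609
k=1 load: inc=0.260870, refl=0.260870·0.739130=0.1928; V=0.000000+0.260870+0.192817=0.4537
k=2 src: inc=0.192817, refl=0.192817·0.739130=0.1425; V=0.260870+0.192817+0.142517=0.5962
k=3 load: inc=0.142517, refl=0.142517·0.739130=0.1053; V=0.453686+0.142517+0.105338=0.7015
k=4 src: inc=0.105338, refl=0.105338·0.739130=0.0779; V=0.596203+0.105338+0.077859=0.7794
k=5 load: inc=0.077859, refl=0.077859·0.739130=0.0575; V=0.701541+0.077859+0.057548=0.8369
k=6 src: inc=0.057548, refl=0.057548·0.739130=0.0425; V=0.779400+0.057548+0.042535=0.8795
k=7 load: inc=0.042535, refl=0.042535·0.739130=0.0314; V=0.836948+0.042535+0.031439=0.9109
k=8 src: inc=0.031439, refl=0.031439·0.739130=0.0232; V=0.879483+0.031439+0.023238=0.9342
k=9 load: inc=0.023238, refl=0.023238·0.739130=0.0172; V=0.910922+0.023238+0.017176=0.9513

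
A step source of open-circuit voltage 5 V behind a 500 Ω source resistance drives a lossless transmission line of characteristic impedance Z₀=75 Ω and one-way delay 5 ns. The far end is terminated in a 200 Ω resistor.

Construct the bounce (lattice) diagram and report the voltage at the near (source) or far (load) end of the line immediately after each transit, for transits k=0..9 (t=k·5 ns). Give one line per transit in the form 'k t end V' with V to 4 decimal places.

Γ_L=0.454545, Γ_S=0.739130; launch V₁=5·75/575=0.652174
k=0 src: V=0.6522
k=1 load: inc=0.652174, refl=0.652174·0.454545=0.2964; V=0.000000+0.652174+0.296443=0.9486
k=2 src: inc=0.296443, refl=0.296443·0.739130=0.2191; V=0.652174+0.296443+0.219110=1.1677
k=3 load: inc=0.219110, refl=0.219110·0.454545=0.0996; V=0.948617+0.219110+0.099595=1.2673
k=4 src: inc=0.099595, refl=0.099595·0.739130=0.0736; V=1.167726+0.099595+0.073614=1.3409
k=5 load: inc=0.073614, refl=0.073614·0.454545=0.0335; V=1.267322+0.073614+0.033461=1.3744
k=6 src: inc=0.033461, refl=0.033461·0.739130=0.0247; V=1.340936+0.033461+0.024732=1.3991
k=7 load: inc=0.024732, refl=0.024732·0.454545=0.0112; V=1.374397+0.024732+0.011242=1.4104
k=8 src: inc=0.011242, refl=0.011242·0.739130=0.0083; V=1.399129+0.011242+0.008309=1.4187
k=9 load: inc=0.008309, refl=0.008309·0.454545=0.0038; V=1.410370+0.008309+0.003777=1.4225

0 0 source 0.6522
1 5 load 0.9486
2 10 source 1.1677
3 15 load 1.2673
4 20 source 1.3409
5 25 load 1.3744
6 30 source 1.3991
7 35 load 1.4104
8 40 source 1.4187
9 45 load 1.4225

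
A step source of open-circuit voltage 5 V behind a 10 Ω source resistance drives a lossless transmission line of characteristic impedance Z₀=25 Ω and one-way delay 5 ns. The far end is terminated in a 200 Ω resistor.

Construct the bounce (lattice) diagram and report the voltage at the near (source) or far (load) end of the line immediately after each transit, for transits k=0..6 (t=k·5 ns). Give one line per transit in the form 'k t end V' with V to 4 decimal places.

0 0 source 3.5714
1 5 load 6.3492
2 10 source 5.1587
3 15 load 4.2328
4 20 source 4.6296
5 25 load 4.9383
6 30 source 4.8060

Γ_L=0.777778, Γ_S=-0.428571; launch V₁=5·25/35=3.571429
k=0 src: V=3.5714
k=1 load: inc=3.571429, refl=3.571429·0.777778=2.7778; V=0.000000+3.571429+2.777778=6.3492
k=2 src: inc=2.777778, refl=2.777778·-0.428571=-1.1905; V=3.571429+2.777778+-1.190476=5.1587
k=3 load: inc=-1.190476, refl=-1.190476·0.777778=-0.9259; V=6.349206+-1.190476+-0.925926=4.2328
k=4 src: inc=-0.925926, refl=-0.925926·-0.428571=0.3968; V=5.158730+-0.925926+0.396825=4.6296
k=5 load: inc=0.396825, refl=0.396825·0.777778=0.3086; V=4.232804+0.396825+0.308642=4.9383
k=6 src: inc=0.308642, refl=0.308642·-0.428571=-0.1323; V=4.629630+0.308642+-0.132275=4.8060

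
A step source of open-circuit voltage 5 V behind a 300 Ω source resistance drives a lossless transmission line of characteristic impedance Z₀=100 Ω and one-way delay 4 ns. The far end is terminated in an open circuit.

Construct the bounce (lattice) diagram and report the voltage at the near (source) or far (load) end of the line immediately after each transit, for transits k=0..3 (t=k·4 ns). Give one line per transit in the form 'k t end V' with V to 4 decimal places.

0 0 source 1.2500
1 4 load 2.5000
2 8 source 3.1250
3 12 load 3.7500

Γ_L=1.000000, Γ_S=0.500000; launch V₁=5·100/400=1.250000
k=0 src: V=1.2500
k=1 load: inc=1.250000, refl=1.250000·1.000000=1.2500; V=0.000000+1.250000+1.250000=2.5000
k=2 src: inc=1.250000, refl=1.250000·0.500000=0.6250; V=1.250000+1.250000+0.625000=3.1250
k=3 load: inc=0.625000, refl=0.625000·1.000000=0.6250; V=2.500000+0.625000+0.625000=3.7500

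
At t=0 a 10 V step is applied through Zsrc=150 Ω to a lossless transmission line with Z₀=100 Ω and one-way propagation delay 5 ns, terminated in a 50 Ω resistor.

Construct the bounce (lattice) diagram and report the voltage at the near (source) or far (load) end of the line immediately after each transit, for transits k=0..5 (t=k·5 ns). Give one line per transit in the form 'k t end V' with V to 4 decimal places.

0 0 source 4.0000
1 5 load 2.6667
2 10 source 2.4000
3 15 load 2.4889
4 20 source 2.5067
5 25 load 2.5007

Γ_L=-0.333333, Γ_S=0.200000; launch V₁=10·100/250=4.000000
k=0 src: V=4.0000
k=1 load: inc=4.000000, refl=4.000000·-0.333333=-1.3333; V=0.000000+4.000000+-1.333333=2.6667
k=2 src: inc=-1.333333, refl=-1.333333·0.200000=-0.2667; V=4.000000+-1.333333+-0.266667=2.4000
k=3 load: inc=-0.266667, refl=-0.266667·-0.333333=0.0889; V=2.666667+-0.266667+0.088889=2.4889
k=4 src: inc=0.088889, refl=0.088889·0.200000=0.0178; V=2.400000+0.088889+0.017778=2.5067
k=5 load: inc=0.017778, refl=0.017778·-0.333333=-0.0059; V=2.488889+0.017778+-0.005926=2.5007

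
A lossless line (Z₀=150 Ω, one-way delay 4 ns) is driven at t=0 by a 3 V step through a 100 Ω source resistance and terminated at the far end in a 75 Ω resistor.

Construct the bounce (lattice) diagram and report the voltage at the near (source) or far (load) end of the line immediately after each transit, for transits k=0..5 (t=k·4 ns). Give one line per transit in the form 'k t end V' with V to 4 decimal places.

0 0 source 1.8000
1 4 load 1.2000
2 8 source 1.3200
3 12 load 1.2800
4 16 source 1.2880
5 20 load 1.2853

Γ_L=-0.333333, Γ_S=-0.200000; launch V₁=3·150/250=1.800000
k=0 src: V=1.8000
k=1 load: inc=1.800000, refl=1.800000·-0.333333=-0.6000; V=0.000000+1.800000+-0.600000=1.2000
k=2 src: inc=-0.600000, refl=-0.600000·-0.200000=0.1200; V=1.800000+-0.600000+0.120000=1.3200
k=3 load: inc=0.120000, refl=0.120000·-0.333333=-0.0400; V=1.200000+0.120000+-0.040000=1.2800
k=4 src: inc=-0.040000, refl=-0.040000·-0.200000=0.0080; V=1.320000+-0.040000+0.008000=1.2880
k=5 load: inc=0.008000, refl=0.008000·-0.333333=-0.0027; V=1.280000+0.008000+-0.002667=1.2853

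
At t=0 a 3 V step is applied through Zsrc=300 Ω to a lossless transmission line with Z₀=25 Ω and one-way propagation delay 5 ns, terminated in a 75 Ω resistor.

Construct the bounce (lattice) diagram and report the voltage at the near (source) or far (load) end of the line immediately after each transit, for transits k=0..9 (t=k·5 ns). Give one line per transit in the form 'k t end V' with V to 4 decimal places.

Γ_L=0.500000, Γ_S=0.846154; launch V₁=3·25/325=0.230769
k=0 src: V=0.2308
k=1 load: inc=0.230769, refl=0.230769·0.500000=0.1154; V=0.000000+0.230769+0.115385=0.3462
k=2 src: inc=0.115385, refl=0.115385·0.846154=0.0976; V=0.230769+0.115385+0.097633=0.4438
k=3 load: inc=0.097633, refl=0.097633·0.500000=0.0488; V=0.346154+0.097633+0.048817=0.4926
k=4 src: inc=0.048817, refl=0.048817·0.846154=0.0413; V=0.443787+0.048817+0.041306=0.5339
k=5 load: inc=0.041306, refl=0.041306·0.500000=0.0207; V=0.492604+0.041306+0.020653=0.5546
k=6 src: inc=0.020653, refl=0.020653·0.846154=0.0175; V=0.533910+0.020653+0.017476=0.5720
k=7 load: inc=0.017476, refl=0.017476·0.500000=0.0087; V=0.554563+0.017476+0.008738=0.5808
k=8 src: inc=0.008738, refl=0.008738·0.846154=0.0074; V=0.572039+0.008738+0.007394=0.5882
k=9 load: inc=0.007394, refl=0.007394·0.500000=0.0037; V=0.580777+0.007394+0.003697=0.5919

0 0 source 0.2308
1 5 load 0.3462
2 10 source 0.4438
3 15 load 0.4926
4 20 source 0.5339
5 25 load 0.5546
6 30 source 0.5720
7 35 load 0.5808
8 40 source 0.5882
9 45 load 0.5919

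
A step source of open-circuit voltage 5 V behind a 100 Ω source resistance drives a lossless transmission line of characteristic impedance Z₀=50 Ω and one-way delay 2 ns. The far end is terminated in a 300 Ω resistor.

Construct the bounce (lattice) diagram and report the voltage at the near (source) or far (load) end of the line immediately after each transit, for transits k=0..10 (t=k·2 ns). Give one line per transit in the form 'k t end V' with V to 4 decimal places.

0 0 source 1.6667
1 2 load 2.8571
2 4 source 3.2540
3 6 load 3.5374
4 8 source 3.6319
5 10 load 3.6994
6 12 source 3.7219
7 14 load 3.7379
8 16 source 3.7433
9 18 load 3.7471
10 20 source 3.7484

Γ_L=0.714286, Γ_S=0.333333; launch V₁=5·50/150=1.666667
k=0 src: V=1.6667
k=1 load: inc=1.666667, refl=1.666667·0.714286=1.1905; V=0.000000+1.666667+1.190476=2.8571
k=2 src: inc=1.190476, refl=1.190476·0.333333=0.3968; V=1.666667+1.190476+0.396825=3.2540
k=3 load: inc=0.396825, refl=0.396825·0.714286=0.2834; V=2.857143+0.396825+0.283447=3.5374
k=4 src: inc=0.283447, refl=0.283447·0.333333=0.0945; V=3.253968+0.283447+0.094482=3.6319
k=5 load: inc=0.094482, refl=0.094482·0.714286=0.0675; V=3.537415+0.094482+0.067487=3.6994
k=6 src: inc=0.067487, refl=0.067487·0.333333=0.0225; V=3.631897+0.067487+0.022496=3.7219
k=7 load: inc=0.022496, refl=0.022496·0.714286=0.0161; V=3.699385+0.022496+0.016068=3.7379
k=8 src: inc=0.016068, refl=0.016068·0.333333=0.0054; V=3.721880+0.016068+0.005356=3.7433
k=9 load: inc=0.005356, refl=0.005356·0.714286=0.0038; V=3.737949+0.005356+0.003826=3.7471
k=10 src: inc=0.003826, refl=0.003826·0.333333=0.0013; V=3.743305+0.003826+0.001275=3.7484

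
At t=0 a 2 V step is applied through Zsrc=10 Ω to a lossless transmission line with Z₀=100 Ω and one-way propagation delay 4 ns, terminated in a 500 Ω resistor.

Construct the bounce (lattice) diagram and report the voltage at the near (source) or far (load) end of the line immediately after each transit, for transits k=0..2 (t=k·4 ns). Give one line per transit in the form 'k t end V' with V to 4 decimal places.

0 0 source 1.8182
1 4 load 3.0303
2 8 source 2.0386

Γ_L=0.666667, Γ_S=-0.818182; launch V₁=2·100/110=1.818182
k=0 src: V=1.8182
k=1 load: inc=1.818182, refl=1.818182·0.666667=1.2121; V=0.000000+1.818182+1.212121=3.0303
k=2 src: inc=1.212121, refl=1.212121·-0.818182=-0.9917; V=1.818182+1.212121+-0.991736=2.0386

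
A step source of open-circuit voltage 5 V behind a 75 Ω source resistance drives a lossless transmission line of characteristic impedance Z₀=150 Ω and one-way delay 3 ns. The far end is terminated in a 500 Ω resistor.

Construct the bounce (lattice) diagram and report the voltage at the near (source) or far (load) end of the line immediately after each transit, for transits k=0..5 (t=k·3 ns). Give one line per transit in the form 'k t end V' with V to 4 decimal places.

0 0 source 3.3333
1 3 load 5.1282
2 6 source 4.5299
3 9 load 4.2078
4 12 source 4.3151
5 15 load 4.3730

Γ_L=0.538462, Γ_S=-0.333333; launch V₁=5·150/225=3.333333
k=0 src: V=3.3333
k=1 load: inc=3.333333, refl=3.333333·0.538462=1.7949; V=0.000000+3.333333+1.794872=5.1282
k=2 src: inc=1.794872, refl=1.794872·-0.333333=-0.5983; V=3.333333+1.794872+-0.598291=4.5299
k=3 load: inc=-0.598291, refl=-0.598291·0.538462=-0.3222; V=5.128205+-0.598291+-0.322156=4.2078
k=4 src: inc=-0.322156, refl=-0.322156·-0.333333=0.1074; V=4.529915+-0.322156+0.107385=4.3151
k=5 load: inc=0.107385, refl=0.107385·0.538462=0.0578; V=4.207758+0.107385+0.057823=4.3730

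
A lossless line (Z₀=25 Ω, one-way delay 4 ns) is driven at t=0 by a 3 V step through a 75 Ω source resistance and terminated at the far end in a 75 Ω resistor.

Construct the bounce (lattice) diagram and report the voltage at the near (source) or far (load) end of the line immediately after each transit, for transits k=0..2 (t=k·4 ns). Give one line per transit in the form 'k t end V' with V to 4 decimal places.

0 0 source 0.7500
1 4 load 1.1250
2 8 source 1.3125

Γ_L=0.500000, Γ_S=0.500000; launch V₁=3·25/100=0.750000
k=0 src: V=0.7500
k=1 load: inc=0.750000, refl=0.750000·0.500000=0.3750; V=0.000000+0.750000+0.375000=1.1250
k=2 src: inc=0.375000, refl=0.375000·0.500000=0.1875; V=0.750000+0.375000+0.187500=1.3125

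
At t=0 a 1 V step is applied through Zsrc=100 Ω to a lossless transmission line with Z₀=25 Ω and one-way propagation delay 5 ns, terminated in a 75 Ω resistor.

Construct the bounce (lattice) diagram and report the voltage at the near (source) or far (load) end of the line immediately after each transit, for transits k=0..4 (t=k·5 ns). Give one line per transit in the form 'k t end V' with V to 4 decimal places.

Γ_L=0.500000, Γ_S=0.600000; launch V₁=1·25/125=0.200000
k=0 src: V=0.2000
k=1 load: inc=0.200000, refl=0.200000·0.500000=0.1000; V=0.000000+0.200000+0.100000=0.3000
k=2 src: inc=0.100000, refl=0.100000·0.600000=0.0600; V=0.200000+0.100000+0.060000=0.3600
k=3 load: inc=0.060000, refl=0.060000·0.500000=0.0300; V=0.300000+0.060000+0.030000=0.3900
k=4 src: inc=0.030000, refl=0.030000·0.600000=0.0180; V=0.360000+0.030000+0.018000=0.4080

0 0 source 0.2000
1 5 load 0.3000
2 10 source 0.3600
3 15 load 0.3900
4 20 source 0.4080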